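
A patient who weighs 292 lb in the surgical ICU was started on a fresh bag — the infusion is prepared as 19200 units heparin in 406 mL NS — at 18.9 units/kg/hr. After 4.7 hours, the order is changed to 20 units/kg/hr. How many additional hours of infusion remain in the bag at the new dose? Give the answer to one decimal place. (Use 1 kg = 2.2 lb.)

Initial rate:
Weight = 292 lb ÷ 2.2 lb/kg = 132.7273 kg
Dose = 18.9 units/kg/hr × 132.7273 kg = 2508.545 units/hr
Concentration = 19200 units ÷ 406 mL = 47.29064 units/mL
Rate = 2508.545 units/hr ÷ 47.29064 units/mL = 53.04528 mL/hr
Volume infused so far = 53.04528 mL/hr × 4.7 hr = 249.3128 mL
Volume remaining = 406 − 249.3128 = 156.6872 mL
New rate:
Dose = 20 units/kg/hr × 132.7273 kg = 2654.545 units/hr
Rate = 2654.545 units/hr ÷ 47.29064 units/mL = 56.13258 mL/hr
Time remaining = 156.6872 mL ÷ 56.13258 mL/hr = 2.791377 hr

2.8 hours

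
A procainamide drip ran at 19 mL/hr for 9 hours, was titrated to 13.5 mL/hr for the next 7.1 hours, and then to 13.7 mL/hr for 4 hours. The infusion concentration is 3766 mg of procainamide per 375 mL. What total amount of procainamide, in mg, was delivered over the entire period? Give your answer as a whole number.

3230 mg

Concentration = 3766 mg ÷ 375 mL = 10.04267 mg/mL
Stage 1: 19 mL/hr × 9 hr = 171 mL → 171 mL × 10.04267 mg/mL = 1717.296 mg
Stage 2: 13.5 mL/hr × 7.1 hr = 95.85 mL → 95.85 mL × 10.04267 mg/mL = 962.5896 mg
Stage 3: 13.7 mL/hr × 4 hr = 54.8 mL → 54.8 mL × 10.04267 mg/mL = 550.3381 mg
Total = 1717.296 + 962.5896 + 550.3381 = 3230.224 mg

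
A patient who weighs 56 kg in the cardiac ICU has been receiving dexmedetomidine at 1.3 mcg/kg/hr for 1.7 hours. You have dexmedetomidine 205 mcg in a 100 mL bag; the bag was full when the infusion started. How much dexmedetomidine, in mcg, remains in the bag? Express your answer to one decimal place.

Dose = 1.3 mcg/kg/hr × 56 kg = 72.8 mcg/hr
Concentration = 205 mcg ÷ 100 mL = 2.05 mcg/mL
Rate = 72.8 mcg/hr ÷ 2.05 mcg/mL = 35.5122 mL/hr
Volume infused = 35.5122 mL/hr × 1.7 hr = 60.37073 mL
Volume remaining = 100 − 60.37073 = 39.62927 mL
Drug remaining = 39.62927 mL × 2.05 mcg/mL = 81.24 mcg

81.2 mcg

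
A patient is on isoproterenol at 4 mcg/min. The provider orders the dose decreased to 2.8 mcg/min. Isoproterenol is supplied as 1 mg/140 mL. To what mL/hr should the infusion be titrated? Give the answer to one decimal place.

2.8 mcg/min × 60 min/hr = 168 mcg/hr
Concentration = 1 mg ÷ 140 mL = 0.007142857 mg/mL = 7.142857 mcg/mL
Rate = 168 mcg/hr ÷ 7.142857 mcg/mL = 23.52 mL/hr

23.5 mL/hr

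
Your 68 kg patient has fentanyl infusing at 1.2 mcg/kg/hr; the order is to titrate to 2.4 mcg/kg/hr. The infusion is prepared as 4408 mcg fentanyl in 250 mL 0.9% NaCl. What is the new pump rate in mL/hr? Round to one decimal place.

9.3 mL/hr

Dose = 2.4 mcg/kg/hr × 68 kg = 163.2 mcg/hr
Concentration = 4408 mcg ÷ 250 mL = 17.632 mcg/mL
Rate = 163.2 mcg/hr ÷ 17.632 mcg/mL = 9.255898 mL/hr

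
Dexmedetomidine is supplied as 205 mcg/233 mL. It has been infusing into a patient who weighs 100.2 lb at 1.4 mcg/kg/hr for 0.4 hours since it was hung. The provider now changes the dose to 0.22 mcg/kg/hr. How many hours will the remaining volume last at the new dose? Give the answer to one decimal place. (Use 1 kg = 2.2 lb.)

Initial rate:
Weight = 100.2 lb ÷ 2.2 lb/kg = 45.54545 kg
Dose = 1.4 mcg/kg/hr × 45.54545 kg = 63.76364 mcg/hr
Concentration = 205 mcg ÷ 233 mL = 0.8798283 mcg/mL
Rate = 63.76364 mcg/hr ÷ 0.8798283 mcg/mL = 72.47282 mL/hr
Volume infused so far = 72.47282 mL/hr × 0.4 hr = 28.98913 mL
Volume remaining = 233 − 28.98913 = 204.0109 mL
New rate:
Dose = 0.22 mcg/kg/hr × 45.54545 kg = 10.02 mcg/hr
Rate = 10.02 mcg/hr ÷ 0.8798283 mcg/mL = 11.38859 mL/hr
Time remaining = 204.0109 mL ÷ 11.38859 mL/hr = 17.91363 hr

17.9 hours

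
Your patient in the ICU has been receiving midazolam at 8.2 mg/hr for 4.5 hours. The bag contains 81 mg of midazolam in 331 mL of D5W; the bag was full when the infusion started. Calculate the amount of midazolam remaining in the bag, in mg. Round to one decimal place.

44.1 mg

Concentration = 81 mg ÷ 331 mL = 0.244713 mg/mL
Rate = 8.2 mg/hr ÷ 0.244713 mg/mL = 33.50864 mL/hr
Volume infused = 33.50864 mL/hr × 4.5 hr = 150.7889 mL
Volume remaining = 331 − 150.7889 = 180.2111 mL
Drug remaining = 180.2111 mL × 0.244713 mg/mL = 44.1 mg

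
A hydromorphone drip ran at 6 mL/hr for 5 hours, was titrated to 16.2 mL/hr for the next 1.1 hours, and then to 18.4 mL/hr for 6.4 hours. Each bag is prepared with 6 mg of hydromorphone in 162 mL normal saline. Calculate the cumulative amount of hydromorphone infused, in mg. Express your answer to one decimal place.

6.1 mg

Concentration = 6 mg ÷ 162 mL = 0.03703704 mg/mL
Stage 1: 6 mL/hr × 5 hr = 30 mL → 30 mL × 0.03703704 mg/mL = 1.111111 mg
Stage 2: 16.2 mL/hr × 1.1 hr = 17.82 mL → 17.82 mL × 0.03703704 mg/mL = 0.66 mg
Stage 3: 18.4 mL/hr × 6.4 hr = 117.76 mL → 117.76 mL × 0.03703704 mg/mL = 4.361481 mg
Total = 1.111111 + 0.66 + 4.361481 = 6.132593 mg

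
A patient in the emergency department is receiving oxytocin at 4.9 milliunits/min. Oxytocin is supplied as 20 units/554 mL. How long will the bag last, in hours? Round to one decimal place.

4.9 milliunits/min × 60 min/hr = 294 milliunits/hr
Concentration = 20 units ÷ 554 mL = 0.03610108 units/mL = 36.10108 milliunits/mL
Rate = 294 milliunits/hr ÷ 36.10108 milliunits/mL = 8.1438 mL/hr
Duration = 554 mL ÷ 8.1438 mL/hr = 68.02721 hr

68.0 hours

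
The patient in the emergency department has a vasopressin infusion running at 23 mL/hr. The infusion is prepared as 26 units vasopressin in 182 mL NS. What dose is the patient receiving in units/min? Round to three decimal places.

Concentration = 26 units ÷ 182 mL = 0.1428571 units/mL
Drug rate = 23 mL/hr × 0.1428571 units/mL = 3.285714 units/hr
3.285714 units/hr ÷ 60 min/hr = 0.0547619 units/min

0.055 units/min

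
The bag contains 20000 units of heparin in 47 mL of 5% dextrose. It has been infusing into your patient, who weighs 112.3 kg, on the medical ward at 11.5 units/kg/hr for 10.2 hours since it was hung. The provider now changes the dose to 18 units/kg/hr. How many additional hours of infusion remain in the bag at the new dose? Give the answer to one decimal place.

3.4 hours

Initial rate:
Dose = 11.5 units/kg/hr × 112.3 kg = 1291.45 units/hr
Concentration = 20000 units ÷ 47 mL = 425.5319 units/mL
Rate = 1291.45 units/hr ÷ 425.5319 units/mL = 3.034908 mL/hr
Volume infused so far = 3.034908 mL/hr × 10.2 hr = 30.95606 mL
Volume remaining = 47 − 30.95606 = 16.04394 mL
New rate:
Dose = 18 units/kg/hr × 112.3 kg = 2021.4 units/hr
Rate = 2021.4 units/hr ÷ 425.5319 units/mL = 4.75029 mL/hr
Time remaining = 16.04394 mL ÷ 4.75029 mL/hr = 3.377466 hr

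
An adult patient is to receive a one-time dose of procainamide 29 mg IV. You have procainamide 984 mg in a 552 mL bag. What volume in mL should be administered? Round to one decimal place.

16.3 mL

Concentration = 984 mg ÷ 552 mL = 1.782609 mg/mL
Volume = 29 mg ÷ 1.782609 mg/mL = 16.26829 mL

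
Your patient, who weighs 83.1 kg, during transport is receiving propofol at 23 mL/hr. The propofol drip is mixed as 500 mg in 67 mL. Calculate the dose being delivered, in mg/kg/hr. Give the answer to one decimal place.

2.1 mg/kg/hr

Concentration = 500 mg ÷ 67 mL = 7.462687 mg/mL
Drug rate = 23 mL/hr × 7.462687 mg/mL = 171.6418 mg/hr
171.6418 mg/hr ÷ 83.1 kg = 2.065485 mg/kg/hr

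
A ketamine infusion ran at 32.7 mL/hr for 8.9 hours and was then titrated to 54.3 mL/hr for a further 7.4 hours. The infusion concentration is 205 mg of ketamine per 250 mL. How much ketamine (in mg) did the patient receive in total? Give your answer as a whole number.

568 mg

Concentration = 205 mg ÷ 250 mL = 0.82 mg/mL
Stage 1: 32.7 mL/hr × 8.9 hr = 291.03 mL → 291.03 mL × 0.82 mg/mL = 238.6446 mg
Stage 2: 54.3 mL/hr × 7.4 hr = 401.82 mL → 401.82 mL × 0.82 mg/mL = 329.4924 mg
Total = 238.6446 + 329.4924 = 568.137 mg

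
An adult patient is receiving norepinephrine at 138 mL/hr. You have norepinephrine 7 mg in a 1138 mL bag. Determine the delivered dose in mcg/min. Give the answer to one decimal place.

14.1 mcg/min

Concentration = 7 mg ÷ 1138 mL = 0.006151142 mg/mL = 6.151142 mcg/mL
Drug rate = 138 mL/hr × 6.151142 mcg/mL = 848.8576 mcg/hr
848.8576 mcg/hr ÷ 60 min/hr = 14.14763 mcg/min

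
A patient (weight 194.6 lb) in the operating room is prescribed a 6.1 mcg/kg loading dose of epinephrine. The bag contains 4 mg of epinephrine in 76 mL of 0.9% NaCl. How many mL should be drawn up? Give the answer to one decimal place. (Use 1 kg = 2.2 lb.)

Weight = 194.6 lb ÷ 2.2 lb/kg = 88.45455 kg
Dose = 6.1 mcg/kg × 88.45455 kg = 539.5727 mcg
Concentration = 4 mg ÷ 76 mL = 0.05263158 mg/mL = 52.63158 mcg/mL
Volume = 539.5727 mcg ÷ 52.63158 mcg/mL = 10.25188 mL

10.3 mL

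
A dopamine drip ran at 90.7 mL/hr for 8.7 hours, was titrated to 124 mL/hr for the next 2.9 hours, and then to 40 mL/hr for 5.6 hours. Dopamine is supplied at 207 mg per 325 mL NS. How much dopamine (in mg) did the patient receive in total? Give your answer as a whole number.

Concentration = 207 mg ÷ 325 mL = 0.6369231 mg/mL
Stage 1: 90.7 mL/hr × 8.7 hr = 789.09 mL → 789.09 mL × 0.6369231 mg/mL = 502.5896 mg
Stage 2: 124 mL/hr × 2.9 hr = 359.6 mL → 359.6 mL × 0.6369231 mg/mL = 229.0375 mg
Stage 3: 40 mL/hr × 5.6 hr = 224 mL → 224 mL × 0.6369231 mg/mL = 142.6708 mg
Total = 502.5896 + 229.0375 + 142.6708 = 874.2979 mg

874 mg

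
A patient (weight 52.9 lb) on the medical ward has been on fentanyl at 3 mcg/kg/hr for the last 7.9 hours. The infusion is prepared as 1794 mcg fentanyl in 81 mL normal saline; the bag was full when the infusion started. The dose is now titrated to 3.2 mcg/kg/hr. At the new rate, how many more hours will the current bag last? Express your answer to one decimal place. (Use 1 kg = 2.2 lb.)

15.9 hours

Initial rate:
Weight = 52.9 lb ÷ 2.2 lb/kg = 24.04545 kg
Dose = 3 mcg/kg/hr × 24.04545 kg = 72.13636 mcg/hr
Concentration = 1794 mcg ÷ 81 mL = 22.14815 mcg/mL
Rate = 72.13636 mcg/hr ÷ 22.14815 mcg/mL = 3.256993 mL/hr
Volume infused so far = 3.256993 mL/hr × 7.9 hr = 25.73024 mL
Volume remaining = 81 − 25.73024 = 55.26976 mL
New rate:
Dose = 3.2 mcg/kg/hr × 24.04545 kg = 76.94545 mcg/hr
Rate = 76.94545 mcg/hr ÷ 22.14815 mcg/mL = 3.474126 mL/hr
Time remaining = 55.26976 mL ÷ 3.474126 mL/hr = 15.90897 hr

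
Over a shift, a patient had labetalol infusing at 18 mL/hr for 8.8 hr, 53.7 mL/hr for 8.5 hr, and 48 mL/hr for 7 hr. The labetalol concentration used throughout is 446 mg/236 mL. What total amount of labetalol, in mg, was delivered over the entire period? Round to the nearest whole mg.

1797 mg

Concentration = 446 mg ÷ 236 mL = 1.889831 mg/mL
Stage 1: 18 mL/hr × 8.8 hr = 158.4 mL → 158.4 mL × 1.889831 mg/mL = 299.3492 mg
Stage 2: 53.7 mL/hr × 8.5 hr = 456.45 mL → 456.45 mL × 1.889831 mg/mL = 862.6131 mg
Stage 3: 48 mL/hr × 7 hr = 336 mL → 336 mL × 1.889831 mg/mL = 634.9831 mg
Total = 299.3492 + 862.6131 + 634.9831 = 1796.945 mg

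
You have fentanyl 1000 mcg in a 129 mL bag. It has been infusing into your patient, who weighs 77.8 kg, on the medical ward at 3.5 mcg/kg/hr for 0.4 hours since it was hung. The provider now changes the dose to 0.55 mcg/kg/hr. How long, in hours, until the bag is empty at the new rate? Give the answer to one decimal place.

Initial rate:
Dose = 3.5 mcg/kg/hr × 77.8 kg = 272.3 mcg/hr
Concentration = 1000 mcg ÷ 129 mL = 7.751938 mcg/mL
Rate = 272.3 mcg/hr ÷ 7.751938 mcg/mL = 35.1267 mL/hr
Volume infused so far = 35.1267 mL/hr × 0.4 hr = 14.05068 mL
Volume remaining = 129 − 14.05068 = 114.9493 mL
New rate:
Dose = 0.55 mcg/kg/hr × 77.8 kg = 42.79 mcg/hr
Rate = 42.79 mcg/hr ÷ 7.751938 mcg/mL = 5.51991 mL/hr
Time remaining = 114.9493 mL ÷ 5.51991 mL/hr = 20.82449 hr

20.8 hours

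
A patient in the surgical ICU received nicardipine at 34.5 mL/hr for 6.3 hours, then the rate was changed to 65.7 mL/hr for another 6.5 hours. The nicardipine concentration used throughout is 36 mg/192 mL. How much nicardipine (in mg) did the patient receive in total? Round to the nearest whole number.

121 mg

Concentration = 36 mg ÷ 192 mL = 0.1875 mg/mL
Stage 1: 34.5 mL/hr × 6.3 hr = 217.35 mL → 217.35 mL × 0.1875 mg/mL = 40.75312 mg
Stage 2: 65.7 mL/hr × 6.5 hr = 427.05 mL → 427.05 mL × 0.1875 mg/mL = 80.07188 mg
Total = 40.75312 + 80.07188 = 120.825 mg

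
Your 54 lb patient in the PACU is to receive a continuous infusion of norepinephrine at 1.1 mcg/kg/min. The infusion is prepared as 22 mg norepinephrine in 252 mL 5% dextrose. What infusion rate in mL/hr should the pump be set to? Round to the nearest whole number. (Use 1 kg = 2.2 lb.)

Weight = 54 lb ÷ 2.2 lb/kg = 24.54545 kg
Dose = 1.1 mcg/kg/min × 24.54545 kg = 27 mcg/min
27 mcg/min × 60 min/hr = 1620 mcg/hr
Concentration = 22 mg ÷ 252 mL = 0.08730159 mg/mL = 87.30159 mcg/mL
Rate = 1620 mcg/hr ÷ 87.30159 mcg/mL = 18.55636 mL/hr

19 mL/hr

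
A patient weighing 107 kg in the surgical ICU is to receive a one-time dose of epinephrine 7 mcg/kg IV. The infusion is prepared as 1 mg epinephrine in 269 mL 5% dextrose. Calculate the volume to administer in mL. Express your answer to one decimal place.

201.5 mL

Dose = 7 mcg/kg × 107 kg = 749 mcg
Concentration = 1 mg ÷ 269 mL = 0.003717472 mg/mL = 3.717472 mcg/mL
Volume = 749 mcg ÷ 3.717472 mcg/mL = 201.481 mL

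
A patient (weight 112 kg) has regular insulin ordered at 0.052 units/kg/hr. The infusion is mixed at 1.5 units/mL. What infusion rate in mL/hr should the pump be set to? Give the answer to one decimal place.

3.9 mL/hr

Dose = 0.052 units/kg/hr × 112 kg = 5.824 units/hr
Rate = 5.824 units/hr ÷ 1.5 units/mL = 3.882667 mL/hr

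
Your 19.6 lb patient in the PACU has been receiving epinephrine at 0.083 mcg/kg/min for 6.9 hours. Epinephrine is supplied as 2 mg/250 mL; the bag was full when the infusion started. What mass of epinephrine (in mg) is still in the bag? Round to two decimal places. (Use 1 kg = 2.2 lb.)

Weight = 19.6 lb ÷ 2.2 lb/kg = 8.909091 kg
Dose = 0.083 mcg/kg/min × 8.909091 kg = 0.7394545 mcg/min
0.7394545 mcg/min × 60 min/hr = 44.36727 mcg/hr
Concentration = 2 mg ÷ 250 mL = 0.008 mg/mL = 8 mcg/mL
Rate = 44.36727 mcg/hr ÷ 8 mcg/mL = 5.545909 mL/hr
Volume infused = 5.545909 mL/hr × 6.9 hr = 38.26677 mL
Volume remaining = 250 − 38.26677 = 211.7332 mL
Drug remaining = 211.7332 mL × 8 mcg/mL = 1693.866 mcg = 1.693866 mg

1.69 mg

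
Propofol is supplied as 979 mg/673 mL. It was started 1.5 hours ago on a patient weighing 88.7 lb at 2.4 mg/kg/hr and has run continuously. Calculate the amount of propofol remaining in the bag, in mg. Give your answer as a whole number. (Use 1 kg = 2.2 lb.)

834 mg

Weight = 88.7 lb ÷ 2.2 lb/kg = 40.31818 kg
Dose = 2.4 mg/kg/hr × 40.31818 kg = 96.76364 mg/hr
Concentration = 979 mg ÷ 673 mL = 1.454681 mg/mL
Rate = 96.76364 mg/hr ÷ 1.454681 mg/mL = 66.51882 mL/hr
Volume infused = 66.51882 mL/hr × 1.5 hr = 99.77823 mL
Volume remaining = 673 − 99.77823 = 573.2218 mL
Drug remaining = 573.2218 mL × 1.454681 mg/mL = 833.8545 mg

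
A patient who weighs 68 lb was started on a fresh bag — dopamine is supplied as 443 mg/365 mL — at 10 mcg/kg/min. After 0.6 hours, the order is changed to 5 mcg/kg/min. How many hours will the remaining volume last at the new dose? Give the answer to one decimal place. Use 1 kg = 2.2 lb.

Initial rate:
Weight = 68 lb ÷ 2.2 lb/kg = 30.90909 kg
Dose = 10 mcg/kg/min × 30.90909 kg = 309.0909 mcg/min
309.0909 mcg/min × 60 min/hr = 18545.45 mcg/hr
Concentration = 443 mg ÷ 365 mL = 1.213699 mg/mL = 1213.699 mcg/mL
Rate = 18545.45 mcg/hr ÷ 1213.699 mcg/mL = 15.28011 mL/hr
Volume infused so far = 15.28011 mL/hr × 0.6 hr = 9.168069 mL
Volume remaining = 365 − 9.168069 = 355.8319 mL
New rate:
Dose = 5 mcg/kg/min × 30.90909 kg = 154.5455 mcg/min
154.5455 mcg/min × 60 min/hr = 9272.727 mcg/hr
Rate = 9272.727 mcg/hr ÷ 1213.699 mcg/mL = 7.640057 mL/hr
Time remaining = 355.8319 mL ÷ 7.640057 mL/hr = 46.57451 hr

46.6 hours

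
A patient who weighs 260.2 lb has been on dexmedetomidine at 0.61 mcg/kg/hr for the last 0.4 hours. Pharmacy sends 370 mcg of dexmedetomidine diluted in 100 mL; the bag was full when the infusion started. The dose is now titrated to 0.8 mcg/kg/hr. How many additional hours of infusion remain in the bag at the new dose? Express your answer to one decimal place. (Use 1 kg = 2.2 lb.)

3.6 hours

Initial rate:
Weight = 260.2 lb ÷ 2.2 lb/kg = 118.2727 kg
Dose = 0.61 mcg/kg/hr × 118.2727 kg = 72.14636 mcg/hr
Concentration = 370 mcg ÷ 100 mL = 3.7 mcg/mL
Rate = 72.14636 mcg/hr ÷ 3.7 mcg/mL = 19.49902 mL/hr
Volume infused so far = 19.49902 mL/hr × 0.4 hr = 7.799607 mL
Volume remaining = 100 − 7.799607 = 92.20039 mL
New rate:
Dose = 0.8 mcg/kg/hr × 118.2727 kg = 94.61818 mcg/hr
Rate = 94.61818 mcg/hr ÷ 3.7 mcg/mL = 25.57248 mL/hr
Time remaining = 92.20039 mL ÷ 25.57248 mL/hr = 3.605453 hr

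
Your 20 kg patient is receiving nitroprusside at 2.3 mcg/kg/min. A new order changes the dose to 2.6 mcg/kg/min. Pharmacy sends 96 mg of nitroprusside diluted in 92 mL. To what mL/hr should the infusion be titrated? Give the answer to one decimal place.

3.0 mL/hr

Dose = 2.6 mcg/kg/min × 20 kg = 52 mcg/min
52 mcg/min × 60 min/hr = 3120 mcg/hr
Concentration = 96 mg ÷ 92 mL = 1.043478 mg/mL = 1043.478 mcg/mL
Rate = 3120 mcg/hr ÷ 1043.478 mcg/mL = 2.99 mL/hr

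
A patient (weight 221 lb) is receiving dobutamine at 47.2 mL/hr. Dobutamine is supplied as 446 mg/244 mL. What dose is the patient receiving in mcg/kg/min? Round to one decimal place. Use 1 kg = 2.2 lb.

14.3 mcg/kg/min

Weight = 221 lb ÷ 2.2 lb/kg = 100.4545 kg
Concentration = 446 mg ÷ 244 mL = 1.827869 mg/mL = 1827.869 mcg/mL
Drug rate = 47.2 mL/hr × 1827.869 mcg/mL = 86275.41 mcg/hr
86275.41 mcg/hr ÷ 60 min/hr = 1437.923 mcg/min
1437.923 mcg/min ÷ 100.4545 kg = 14.31417 mcg/kg/min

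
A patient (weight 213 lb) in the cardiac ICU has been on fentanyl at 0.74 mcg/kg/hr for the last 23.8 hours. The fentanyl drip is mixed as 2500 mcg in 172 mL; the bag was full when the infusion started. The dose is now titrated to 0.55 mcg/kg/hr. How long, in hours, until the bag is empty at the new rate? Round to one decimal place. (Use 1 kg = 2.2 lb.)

Initial rate:
Weight = 213 lb ÷ 2.2 lb/kg = 96.81818 kg
Dose = 0.74 mcg/kg/hr × 96.81818 kg = 71.64545 mcg/hr
Concentration = 2500 mcg ÷ 172 mL = 14.53488 mcg/mL
Rate = 71.64545 mcg/hr ÷ 14.53488 mcg/mL = 4.929207 mL/hr
Volume infused so far = 4.929207 mL/hr × 23.8 hr = 117.3151 mL
Volume remaining = 172 − 117.3151 = 54.68487 mL
New rate:
Dose = 0.55 mcg/kg/hr × 96.81818 kg = 53.25 mcg/hr
Rate = 53.25 mcg/hr ÷ 14.53488 mcg/mL = 3.6636 mL/hr
Time remaining = 54.68487 mL ÷ 3.6636 mL/hr = 14.92654 hr

14.9 hours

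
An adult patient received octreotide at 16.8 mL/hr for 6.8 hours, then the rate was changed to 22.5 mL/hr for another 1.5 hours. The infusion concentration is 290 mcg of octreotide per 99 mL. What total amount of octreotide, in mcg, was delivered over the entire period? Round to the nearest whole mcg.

Concentration = 290 mcg ÷ 99 mL = 2.929293 mcg/mL
Stage 1: 16.8 mL/hr × 6.8 hr = 114.24 mL → 114.24 mL × 2.929293 mcg/mL = 334.6424 mcg
Stage 2: 22.5 mL/hr × 1.5 hr = 33.75 mL → 33.75 mL × 2.929293 mcg/mL = 98.86364 mcg
Total = 334.6424 + 98.86364 = 433.5061 mcg

434 mcg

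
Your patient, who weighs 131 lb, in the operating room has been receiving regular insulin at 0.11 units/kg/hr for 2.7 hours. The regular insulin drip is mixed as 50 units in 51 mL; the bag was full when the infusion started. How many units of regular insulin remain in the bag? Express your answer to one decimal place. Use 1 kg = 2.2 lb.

Weight = 131 lb ÷ 2.2 lb/kg = 59.54545 kg
Dose = 0.11 units/kg/hr × 59.54545 kg = 6.55 units/hr
Concentration = 50 units ÷ 51 mL = 0.9803922 units/mL
Rate = 6.55 units/hr ÷ 0.9803922 units/mL = 6.681 mL/hr
Volume infused = 6.681 mL/hr × 2.7 hr = 18.0387 mL
Volume remaining = 51 − 18.0387 = 32.9613 mL
Drug remaining = 32.9613 mL × 0.9803922 units/mL = 32.315 units

32.3 units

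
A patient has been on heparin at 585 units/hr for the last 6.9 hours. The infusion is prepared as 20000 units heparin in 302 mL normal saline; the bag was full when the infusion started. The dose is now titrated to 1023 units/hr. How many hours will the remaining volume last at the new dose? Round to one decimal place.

Initial rate:
Concentration = 20000 units ÷ 302 mL = 66.22517 units/mL
Rate = 585 units/hr ÷ 66.22517 units/mL = 8.8335 mL/hr
Volume infused so far = 8.8335 mL/hr × 6.9 hr = 60.95115 mL
Volume remaining = 302 − 60.95115 = 241.0488 mL
New rate:
Rate = 1023 units/hr ÷ 66.22517 units/mL = 15.4473 mL/hr
Time remaining = 241.0488 mL ÷ 15.4473 mL/hr = 15.60459 hr

15.6 hours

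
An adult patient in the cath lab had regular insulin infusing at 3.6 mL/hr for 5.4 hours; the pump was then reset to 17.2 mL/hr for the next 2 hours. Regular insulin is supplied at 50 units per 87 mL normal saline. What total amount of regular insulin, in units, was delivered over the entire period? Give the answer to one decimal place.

30.9 units

Concentration = 50 units ÷ 87 mL = 0.5747126 units/mL
Stage 1: 3.6 mL/hr × 5.4 hr = 19.44 mL → 19.44 mL × 0.5747126 units/mL = 11.17241 units
Stage 2: 17.2 mL/hr × 2 hr = 34.4 mL → 34.4 mL × 0.5747126 units/mL = 19.77011 units
Total = 11.17241 + 19.77011 = 30.94253 units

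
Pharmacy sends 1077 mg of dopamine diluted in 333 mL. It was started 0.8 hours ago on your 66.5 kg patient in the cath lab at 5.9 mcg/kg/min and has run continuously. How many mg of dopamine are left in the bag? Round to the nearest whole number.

Dose = 5.9 mcg/kg/min × 66.5 kg = 392.35 mcg/min
392.35 mcg/min × 60 min/hr = 23541 mcg/hr
Concentration = 1077 mg ÷ 333 mL = 3.234234 mg/mL = 3234.234 mcg/mL
Rate = 23541 mcg/hr ÷ 3234.234 mcg/mL = 7.278694 mL/hr
Volume infused = 7.278694 mL/hr × 0.8 hr = 5.822955 mL
Volume remaining = 333 − 5.822955 = 327.177 mL
Drug remaining = 327.177 mL × 3234.234 mcg/mL = 1058167 mcg = 1058.167 mg

1058 mg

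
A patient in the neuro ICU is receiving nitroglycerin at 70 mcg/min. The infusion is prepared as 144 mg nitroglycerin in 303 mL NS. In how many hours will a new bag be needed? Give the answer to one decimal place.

34.3 hours

70 mcg/min × 60 min/hr = 4200 mcg/hr
Concentration = 144 mg ÷ 303 mL = 0.4752475 mg/mL = 475.2475 mcg/mL
Rate = 4200 mcg/hr ÷ 475.2475 mcg/mL = 8.8375 mL/hr
Duration = 303 mL ÷ 8.8375 mL/hr = 34.28571 hr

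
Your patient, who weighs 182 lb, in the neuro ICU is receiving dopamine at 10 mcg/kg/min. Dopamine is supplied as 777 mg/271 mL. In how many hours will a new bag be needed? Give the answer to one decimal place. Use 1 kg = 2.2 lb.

15.7 hours

Weight = 182 lb ÷ 2.2 lb/kg = 82.72727 kg
Dose = 10 mcg/kg/min × 82.72727 kg = 827.2727 mcg/min
827.2727 mcg/min × 60 min/hr = 49636.36 mcg/hr
Concentration = 777 mg ÷ 271 mL = 2.867159 mg/mL = 2867.159 mcg/mL
Rate = 49636.36 mcg/hr ÷ 2867.159 mcg/mL = 17.31204 mL/hr
Duration = 271 mL ÷ 17.31204 mL/hr = 15.65385 hr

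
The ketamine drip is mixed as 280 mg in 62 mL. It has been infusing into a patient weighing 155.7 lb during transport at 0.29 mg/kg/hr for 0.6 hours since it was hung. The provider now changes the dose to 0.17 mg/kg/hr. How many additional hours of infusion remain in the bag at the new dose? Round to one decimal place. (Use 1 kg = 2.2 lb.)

Initial rate:
Weight = 155.7 lb ÷ 2.2 lb/kg = 70.77273 kg
Dose = 0.29 mg/kg/hr × 70.77273 kg = 20.52409 mg/hr
Concentration = 280 mg ÷ 62 mL = 4.516129 mg/mL
Rate = 20.52409 mg/hr ÷ 4.516129 mg/mL = 4.54462 mL/hr
Volume infused so far = 4.54462 mL/hr × 0.6 hr = 2.726772 mL
Volume remaining = 62 − 2.726772 = 59.27323 mL
New rate:
Dose = 0.17 mg/kg/hr × 70.77273 kg = 12.03136 mg/hr
Rate = 12.03136 mg/hr ÷ 4.516129 mg/mL = 2.664088 mL/hr
Time remaining = 59.27323 mL ÷ 2.664088 mL/hr = 22.24898 hr

22.2 hours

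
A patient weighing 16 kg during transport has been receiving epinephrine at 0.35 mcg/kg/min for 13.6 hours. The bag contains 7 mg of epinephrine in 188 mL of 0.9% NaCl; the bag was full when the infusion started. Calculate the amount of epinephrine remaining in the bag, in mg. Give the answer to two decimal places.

Dose = 0.35 mcg/kg/min × 16 kg = 5.6 mcg/min
5.6 mcg/min × 60 min/hr = 336 mcg/hr
Concentration = 7 mg ÷ 188 mL = 0.03723404 mg/mL = 37.23404 mcg/mL
Rate = 336 mcg/hr ÷ 37.23404 mcg/mL = 9.024 mL/hr
Volume infused = 9.024 mL/hr × 13.6 hr = 122.7264 mL
Volume remaining = 188 − 122.7264 = 65.2736 mL
Drug remaining = 65.2736 mL × 37.23404 mcg/mL = 2430.4 mcg = 2.4304 mg

2.43 mg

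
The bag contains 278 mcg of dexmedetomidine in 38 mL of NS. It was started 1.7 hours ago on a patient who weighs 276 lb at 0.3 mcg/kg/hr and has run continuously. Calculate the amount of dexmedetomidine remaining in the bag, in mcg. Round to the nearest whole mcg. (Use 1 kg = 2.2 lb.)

214 mcg

Weight = 276 lb ÷ 2.2 lb/kg = 125.4545 kg
Dose = 0.3 mcg/kg/hr × 125.4545 kg = 37.63636 mcg/hr
Concentration = 278 mcg ÷ 38 mL = 7.315789 mcg/mL
Rate = 37.63636 mcg/hr ÷ 7.315789 mcg/mL = 5.144539 mL/hr
Volume infused = 5.144539 mL/hr × 1.7 hr = 8.745716 mL
Volume remaining = 38 − 8.745716 = 29.25428 mL
Drug remaining = 29.25428 mL × 7.315789 mcg/mL = 214.0182 mcg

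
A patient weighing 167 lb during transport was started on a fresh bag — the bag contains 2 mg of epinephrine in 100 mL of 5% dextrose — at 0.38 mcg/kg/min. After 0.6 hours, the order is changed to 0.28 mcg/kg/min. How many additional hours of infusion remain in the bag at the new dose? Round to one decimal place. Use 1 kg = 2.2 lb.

Initial rate:
Weight = 167 lb ÷ 2.2 lb/kg = 75.90909 kg
Dose = 0.38 mcg/kg/min × 75.90909 kg = 28.84545 mcg/min
28.84545 mcg/min × 60 min/hr = 1730.727 mcg/hr
Concentration = 2 mg ÷ 100 mL = 0.02 mg/mL = 20 mcg/mL
Rate = 1730.727 mcg/hr ÷ 20 mcg/mL = 86.53636 mL/hr
Volume infused so far = 86.53636 mL/hr × 0.6 hr = 51.92182 mL
Volume remaining = 100 − 51.92182 = 48.07818 mL
New rate:
Dose = 0.28 mcg/kg/min × 75.90909 kg = 21.25455 mcg/min
21.25455 mcg/min × 60 min/hr = 1275.273 mcg/hr
Rate = 1275.273 mcg/hr ÷ 20 mcg/mL = 63.76364 mL/hr
Time remaining = 48.07818 mL ÷ 63.76364 mL/hr = 0.7540063 hr

0.8 hours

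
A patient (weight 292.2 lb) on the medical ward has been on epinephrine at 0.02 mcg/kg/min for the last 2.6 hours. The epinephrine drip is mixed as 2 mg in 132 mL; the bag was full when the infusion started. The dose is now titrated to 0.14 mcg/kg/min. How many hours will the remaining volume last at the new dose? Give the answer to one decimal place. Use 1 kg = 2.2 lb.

Initial rate:
Weight = 292.2 lb ÷ 2.2 lb/kg = 132.8182 kg
Dose = 0.02 mcg/kg/min × 132.8182 kg = 2.656364 mcg/min
2.656364 mcg/min × 60 min/hr = 159.3818 mcg/hr
Concentration = 2 mg ÷ 132 mL = 0.01515152 mg/mL = 15.15152 mcg/mL
Rate = 159.3818 mcg/hr ÷ 15.15152 mcg/mL = 10.5192 mL/hr
Volume infused so far = 10.5192 mL/hr × 2.6 hr = 27.34992 mL
Volume remaining = 132 − 27.34992 = 104.6501 mL
New rate:
Dose = 0.14 mcg/kg/min × 132.8182 kg = 18.59455 mcg/min
18.59455 mcg/min × 60 min/hr = 1115.673 mcg/hr
Rate = 1115.673 mcg/hr ÷ 15.15152 mcg/mL = 73.6344 mL/hr
Time remaining = 104.6501 mL ÷ 73.6344 mL/hr = 1.421212 hr

1.4 hours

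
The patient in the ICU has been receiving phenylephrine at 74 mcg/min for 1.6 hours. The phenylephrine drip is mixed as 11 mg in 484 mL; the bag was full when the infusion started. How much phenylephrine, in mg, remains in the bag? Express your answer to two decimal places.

3.90 mg

74 mcg/min × 60 min/hr = 4440 mcg/hr
Concentration = 11 mg ÷ 484 mL = 0.02272727 mg/mL = 22.72727 mcg/mL
Rate = 4440 mcg/hr ÷ 22.72727 mcg/mL = 195.36 mL/hr
Volume infused = 195.36 mL/hr × 1.6 hr = 312.576 mL
Volume remaining = 484 − 312.576 = 171.424 mL
Drug remaining = 171.424 mL × 22.72727 mcg/mL = 3896 mcg = 3.896 mg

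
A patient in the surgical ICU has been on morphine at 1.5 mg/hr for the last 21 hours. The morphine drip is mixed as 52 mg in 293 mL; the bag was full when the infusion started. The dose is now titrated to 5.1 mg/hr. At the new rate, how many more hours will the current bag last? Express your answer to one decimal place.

Initial rate:
Concentration = 52 mg ÷ 293 mL = 0.1774744 mg/mL
Rate = 1.5 mg/hr ÷ 0.1774744 mg/mL = 8.451923 mL/hr
Volume infused so far = 8.451923 mL/hr × 21 hr = 177.4904 mL
Volume remaining = 293 − 177.4904 = 115.5096 mL
New rate:
Rate = 5.1 mg/hr ÷ 0.1774744 mg/mL = 28.73654 mL/hr
Time remaining = 115.5096 mL ÷ 28.73654 mL/hr = 4.019608 hr

4.0 hours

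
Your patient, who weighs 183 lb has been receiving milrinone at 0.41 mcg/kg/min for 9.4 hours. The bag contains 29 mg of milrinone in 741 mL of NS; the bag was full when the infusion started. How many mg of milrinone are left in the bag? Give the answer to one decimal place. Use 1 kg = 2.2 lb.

Weight = 183 lb ÷ 2.2 lb/kg = 83.18182 kg
Dose = 0.41 mcg/kg/min × 83.18182 kg = 34.10455 mcg/min
34.10455 mcg/min × 60 min/hr = 2046.273 mcg/hr
Concentration = 29 mg ÷ 741 mL = 0.0391363 mg/mL = 39.1363 mcg/mL
Rate = 2046.273 mcg/hr ÷ 39.1363 mcg/mL = 52.2858 mL/hr
Volume infused = 52.2858 mL/hr × 9.4 hr = 491.4865 mL
Volume remaining = 741 − 491.4865 = 249.5135 mL
Drug remaining = 249.5135 mL × 39.1363 mcg/mL = 9765.036 mcg = 9.765036 mg

9.8 mg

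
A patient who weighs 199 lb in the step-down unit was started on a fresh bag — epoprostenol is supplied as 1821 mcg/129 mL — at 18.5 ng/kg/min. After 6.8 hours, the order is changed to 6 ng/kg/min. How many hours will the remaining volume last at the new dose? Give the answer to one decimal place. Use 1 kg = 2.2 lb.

Initial rate:
Weight = 199 lb ÷ 2.2 lb/kg = 90.45455 kg
Dose = 18.5 ng/kg/min × 90.45455 kg = 1673.409 ng/min
1673.409 ng/min × 60 min/hr = 100404.5 ng/hr
Concentration = 1821 mcg ÷ 129 mL = 14.11628 mcg/mL = 14116.28 ng/mL
Rate = 100404.5 ng/hr ÷ 14116.28 ng/mL = 7.112678 mL/hr
Volume infused so far = 7.112678 mL/hr × 6.8 hr = 48.36621 mL
Volume remaining = 129 − 48.36621 = 80.63379 mL
New rate:
Dose = 6 ng/kg/min × 90.45455 kg = 542.7273 ng/min
542.7273 ng/min × 60 min/hr = 32563.64 ng/hr
Rate = 32563.64 ng/hr ÷ 14116.28 ng/mL = 2.306814 mL/hr
Time remaining = 80.63379 mL ÷ 2.306814 mL/hr = 34.95461 hr

35.0 hours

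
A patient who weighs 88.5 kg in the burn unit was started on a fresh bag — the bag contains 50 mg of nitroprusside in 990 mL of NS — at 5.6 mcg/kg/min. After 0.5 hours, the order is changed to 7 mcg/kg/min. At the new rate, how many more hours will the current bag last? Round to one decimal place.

Initial rate:
Dose = 5.6 mcg/kg/min × 88.5 kg = 495.6 mcg/min
495.6 mcg/min × 60 min/hr = 29736 mcg/hr
Concentration = 50 mg ÷ 990 mL = 0.05050505 mg/mL = 50.50505 mcg/mL
Rate = 29736 mcg/hr ÷ 50.50505 mcg/mL = 588.7728 mL/hr
Volume infused so far = 588.7728 mL/hr × 0.5 hr = 294.3864 mL
Volume remaining = 990 − 294.3864 = 695.6136 mL
New rate:
Dose = 7 mcg/kg/min × 88.5 kg = 619.5 mcg/min
619.5 mcg/min × 60 min/hr = 37170 mcg/hr
Rate = 37170 mcg/hr ÷ 50.50505 mcg/mL = 735.966 mL/hr
Time remaining = 695.6136 mL ÷ 735.966 mL/hr = 0.9451708 hr

0.9 hours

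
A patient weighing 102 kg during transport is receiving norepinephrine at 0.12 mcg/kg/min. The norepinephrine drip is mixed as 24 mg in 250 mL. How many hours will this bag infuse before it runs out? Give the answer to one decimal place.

Dose = 0.12 mcg/kg/min × 102 kg = 12.24 mcg/min
12.24 mcg/min × 60 min/hr = 734.4 mcg/hr
Concentration = 24 mg ÷ 250 mL = 0.096 mg/mL = 96 mcg/mL
Rate = 734.4 mcg/hr ÷ 96 mcg/mL = 7.65 mL/hr
Duration = 250 mL ÷ 7.65 mL/hr = 32.67974 hr

32.7 hours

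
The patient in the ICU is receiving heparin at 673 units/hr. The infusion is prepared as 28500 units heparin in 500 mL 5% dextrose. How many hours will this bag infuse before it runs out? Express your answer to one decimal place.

Concentration = 28500 units ÷ 500 mL = 57 units/mL
Rate = 673 units/hr ÷ 57 units/mL = 11.80702 mL/hr
Duration = 500 mL ÷ 11.80702 mL/hr = 42.3477 hr

42.3 hours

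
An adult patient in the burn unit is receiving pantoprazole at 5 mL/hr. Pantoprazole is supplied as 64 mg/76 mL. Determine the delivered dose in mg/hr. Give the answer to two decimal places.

4.21 mg/hr

Concentration = 64 mg ÷ 76 mL = 0.8421053 mg/mL
Drug rate = 5 mL/hr × 0.8421053 mg/mL = 4.210526 mg/hr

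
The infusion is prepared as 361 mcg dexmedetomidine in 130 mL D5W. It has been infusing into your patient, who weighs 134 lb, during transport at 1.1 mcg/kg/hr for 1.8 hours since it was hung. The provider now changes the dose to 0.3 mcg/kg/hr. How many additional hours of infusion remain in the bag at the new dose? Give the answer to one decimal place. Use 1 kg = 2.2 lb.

13.2 hours

Initial rate:
Weight = 134 lb ÷ 2.2 lb/kg = 60.90909 kg
Dose = 1.1 mcg/kg/hr × 60.90909 kg = 67 mcg/hr
Concentration = 361 mcg ÷ 130 mL = 2.776923 mcg/mL
Rate = 67 mcg/hr ÷ 2.776923 mcg/mL = 24.12742 mL/hr
Volume infused so far = 24.12742 mL/hr × 1.8 hr = 43.42936 mL
Volume remaining = 130 − 43.42936 = 86.57064 mL
New rate:
Dose = 0.3 mcg/kg/hr × 60.90909 kg = 18.27273 mcg/hr
Rate = 18.27273 mcg/hr ÷ 2.776923 mcg/mL = 6.580206 mL/hr
Time remaining = 86.57064 mL ÷ 6.580206 mL/hr = 13.15622 hr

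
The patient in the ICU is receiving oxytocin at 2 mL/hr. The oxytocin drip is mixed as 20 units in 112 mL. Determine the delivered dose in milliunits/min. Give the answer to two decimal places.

Concentration = 20 units ÷ 112 mL = 0.1785714 units/mL = 178.5714 milliunits/mL
Drug rate = 2 mL/hr × 178.5714 milliunits/mL = 357.1429 milliunits/hr
357.1429 milliunits/hr ÷ 60 min/hr = 5.952381 milliunits/min

5.95 milliunits/min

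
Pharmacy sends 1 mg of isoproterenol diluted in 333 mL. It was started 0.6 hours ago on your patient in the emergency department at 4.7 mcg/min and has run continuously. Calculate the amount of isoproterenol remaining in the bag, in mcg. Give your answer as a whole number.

831 mcg

4.7 mcg/min × 60 min/hr = 282 mcg/hr
Concentration = 1 mg ÷ 333 mL = 0.003003003 mg/mL = 3.003003 mcg/mL
Rate = 282 mcg/hr ÷ 3.003003 mcg/mL = 93.906 mL/hr
Volume infused = 93.906 mL/hr × 0.6 hr = 56.3436 mL
Volume remaining = 333 − 56.3436 = 276.6564 mL
Drug remaining = 276.6564 mL × 3.003003 mcg/mL = 830.8 mcg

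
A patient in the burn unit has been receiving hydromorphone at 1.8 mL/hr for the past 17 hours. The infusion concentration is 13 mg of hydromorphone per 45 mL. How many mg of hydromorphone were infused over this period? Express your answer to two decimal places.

8.84 mg

Concentration = 13 mg ÷ 45 mL = 0.2888889 mg/mL
Drug rate = 1.8 mL/hr × 0.2888889 mg/mL = 0.52 mg/hr
Total = 0.52 mg/hr × 17 hr = 8.84 mg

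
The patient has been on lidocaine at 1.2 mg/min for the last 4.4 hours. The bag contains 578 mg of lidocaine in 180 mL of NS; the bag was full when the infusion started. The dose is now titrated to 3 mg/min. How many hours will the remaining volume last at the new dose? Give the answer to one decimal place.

1.5 hours

Initial rate:
1.2 mg/min × 60 min/hr = 72 mg/hr
Concentration = 578 mg ÷ 180 mL = 3.211111 mg/mL
Rate = 72 mg/hr ÷ 3.211111 mg/mL = 22.42215 mL/hr
Volume infused so far = 22.42215 mL/hr × 4.4 hr = 98.65744 mL
Volume remaining = 180 − 98.65744 = 81.34256 mL
New rate:
3 mg/min × 60 min/hr = 180 mg/hr
Rate = 180 mg/hr ÷ 3.211111 mg/mL = 56.05536 mL/hr
Time remaining = 81.34256 mL ÷ 56.05536 mL/hr = 1.451111 hr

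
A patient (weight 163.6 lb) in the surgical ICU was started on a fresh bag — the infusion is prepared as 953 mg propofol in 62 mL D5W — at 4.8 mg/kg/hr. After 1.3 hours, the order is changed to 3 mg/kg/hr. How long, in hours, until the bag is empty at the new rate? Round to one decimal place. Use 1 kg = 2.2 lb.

Initial rate:
Weight = 163.6 lb ÷ 2.2 lb/kg = 74.36364 kg
Dose = 4.8 mg/kg/hr × 74.36364 kg = 356.9455 mg/hr
Concentration = 953 mg ÷ 62 mL = 15.37097 mg/mL
Rate = 356.9455 mg/hr ÷ 15.37097 mg/mL = 23.22205 mL/hr
Volume infused so far = 23.22205 mL/hr × 1.3 hr = 30.18867 mL
Volume remaining = 62 − 30.18867 = 31.81133 mL
New rate:
Dose = 3 mg/kg/hr × 74.36364 kg = 223.0909 mg/hr
Rate = 223.0909 mg/hr ÷ 15.37097 mg/mL = 14.51378 mL/hr
Time remaining = 31.81133 mL ÷ 14.51378 mL/hr = 2.191801 hr

2.2 hours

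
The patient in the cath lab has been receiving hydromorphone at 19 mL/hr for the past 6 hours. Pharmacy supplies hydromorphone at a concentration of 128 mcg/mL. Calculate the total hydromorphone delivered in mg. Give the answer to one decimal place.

Concentration = 128 mcg/mL = 0.128 mg/mL
Drug rate = 19 mL/hr × 0.128 mg/mL = 2.432 mg/hr
Total = 2.432 mg/hr × 6 hr = 14.592 mg

14.6 mg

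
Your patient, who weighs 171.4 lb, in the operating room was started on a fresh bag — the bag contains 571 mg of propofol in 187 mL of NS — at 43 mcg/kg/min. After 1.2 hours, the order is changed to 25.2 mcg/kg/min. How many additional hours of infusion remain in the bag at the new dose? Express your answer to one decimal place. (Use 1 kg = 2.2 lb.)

2.8 hours

Initial rate:
Weight = 171.4 lb ÷ 2.2 lb/kg = 77.90909 kg
Dose = 43 mcg/kg/min × 77.90909 kg = 3350.091 mcg/min
3350.091 mcg/min × 60 min/hr = 201005.5 mcg/hr
Concentration = 571 mg ÷ 187 mL = 3.053476 mg/mL = 3053.476 mcg/mL
Rate = 201005.5 mcg/hr ÷ 3053.476 mcg/mL = 65.82841 mL/hr
Volume infused so far = 65.82841 mL/hr × 1.2 hr = 78.99409 mL
Volume remaining = 187 − 78.99409 = 108.0059 mL
New rate:
Dose = 25.2 mcg/kg/min × 77.90909 kg = 1963.309 mcg/min
1963.309 mcg/min × 60 min/hr = 117798.5 mcg/hr
Rate = 117798.5 mcg/hr ÷ 3053.476 mcg/mL = 38.57851 mL/hr
Time remaining = 108.0059 mL ÷ 38.57851 mL/hr = 2.799639 hr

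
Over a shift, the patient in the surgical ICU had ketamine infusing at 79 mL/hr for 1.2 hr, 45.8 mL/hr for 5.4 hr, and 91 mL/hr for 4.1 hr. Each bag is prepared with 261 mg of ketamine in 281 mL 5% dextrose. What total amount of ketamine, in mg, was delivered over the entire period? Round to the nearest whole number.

Concentration = 261 mg ÷ 281 mL = 0.9288256 mg/mL
Stage 1: 79 mL/hr × 1.2 hr = 94.8 mL → 94.8 mL × 0.9288256 mg/mL = 88.05267 mg
Stage 2: 45.8 mL/hr × 5.4 hr = 247.32 mL → 247.32 mL × 0.9288256 mg/mL = 229.7172 mg
Stage 3: 91 mL/hr × 4.1 hr = 373.1 mL → 373.1 mL × 0.9288256 mg/mL = 346.5448 mg
Total = 88.05267 + 229.7172 + 346.5448 = 664.3147 mg

664 mg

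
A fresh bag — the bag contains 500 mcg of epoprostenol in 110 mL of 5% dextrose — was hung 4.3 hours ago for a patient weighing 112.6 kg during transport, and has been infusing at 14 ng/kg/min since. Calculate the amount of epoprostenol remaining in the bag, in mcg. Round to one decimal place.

93.3 mcg

Dose = 14 ng/kg/min × 112.6 kg = 1576.4 ng/min
1576.4 ng/min × 60 min/hr = 94584 ng/hr
Concentration = 500 mcg ÷ 110 mL = 4.545455 mcg/mL = 4545.455 ng/mL
Rate = 94584 ng/hr ÷ 4545.455 ng/mL = 20.80848 mL/hr
Volume infused = 20.80848 mL/hr × 4.3 hr = 89.47646 mL
Volume remaining = 110 − 89.47646 = 20.52354 mL
Drug remaining = 20.52354 mL × 4545.455 ng/mL = 93288.8 ng = 93.2888 mcg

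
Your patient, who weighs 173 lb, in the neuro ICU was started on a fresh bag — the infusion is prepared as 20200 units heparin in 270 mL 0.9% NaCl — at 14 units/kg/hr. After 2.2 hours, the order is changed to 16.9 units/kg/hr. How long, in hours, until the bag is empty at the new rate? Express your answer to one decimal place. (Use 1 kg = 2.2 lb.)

Initial rate:
Weight = 173 lb ÷ 2.2 lb/kg = 78.63636 kg
Dose = 14 units/kg/hr × 78.63636 kg = 1100.909 units/hr
Concentration = 20200 units ÷ 270 mL = 74.81481 units/mL
Rate = 1100.909 units/hr ÷ 74.81481 units/mL = 14.71512 mL/hr
Volume infused so far = 14.71512 mL/hr × 2.2 hr = 32.37327 mL
Volume remaining = 270 − 32.37327 = 237.6267 mL
New rate:
Dose = 16.9 units/kg/hr × 78.63636 kg = 1328.955 units/hr
Rate = 1328.955 units/hr ÷ 74.81481 units/mL = 17.76325 mL/hr
Time remaining = 237.6267 mL ÷ 17.76325 mL/hr = 13.37743 hr

13.4 hours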